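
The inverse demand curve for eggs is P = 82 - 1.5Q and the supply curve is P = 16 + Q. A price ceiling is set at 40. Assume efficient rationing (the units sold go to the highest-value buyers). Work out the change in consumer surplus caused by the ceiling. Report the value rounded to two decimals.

53.28

Free-market equilibrium: 82 - 1.5Q = 16 + Q gives Q* = 26.4, P* = 42.4.
At the ceiling price 40, quantity supplied is (40 - 16)/1 = 24; supply is the short side, so Q = 24 trades at P = 40.
CS goes from (1/2)(26.4)(39.6) = 522.72 to 576 (computed as (82 - 40)(24) - (1/2)(1.5)(24)^2), a change of 53.28.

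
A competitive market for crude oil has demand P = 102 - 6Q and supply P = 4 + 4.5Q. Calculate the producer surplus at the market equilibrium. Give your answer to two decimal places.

Equilibrium: 102 - 6Q = 4 + 4.5Q, so Q* = 9.3333 and P* = 46.
The supply curve's price intercept is 4, so PS = (1/2)(Q*)(P* - 4) = (1/2)(9.3333)(42) = 196.

196.00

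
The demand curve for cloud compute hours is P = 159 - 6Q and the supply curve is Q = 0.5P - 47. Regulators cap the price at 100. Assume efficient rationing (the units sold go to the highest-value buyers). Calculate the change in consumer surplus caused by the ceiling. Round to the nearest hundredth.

-48.05

Rewriting supply in inverse form: P = 94 + 2Q.
Free-market equilibrium: 159 - 6Q = 94 + 2Q gives Q* = 8.125, P* = 110.25.
At the ceiling price 100, quantity supplied is (100 - 94)/2 = 3; supply is the short side, so Q = 3 trades at P = 100.
CS goes from (1/2)(8.125)(48.75) = 198.0469 to 150 (computed as (159 - 100)(3) - (1/2)(6)(3)^2), a change of -48.0469.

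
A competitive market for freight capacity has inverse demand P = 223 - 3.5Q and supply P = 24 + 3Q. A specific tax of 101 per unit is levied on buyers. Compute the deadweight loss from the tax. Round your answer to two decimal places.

Pre-tax equilibrium: 223 - 3.5Q = 24 + 3Q gives Q* = 30.6154, P* = 115.8462.
A tax on buyers shifts demand down by 101: (223 - 101) - 3.5Q = 24 + 3Q, so Q_t = 15.0769. Buyers pay P_b = 170.2308; sellers receive P_s = P_b - 101 = 69.2308.
Deadweight loss is the triangle between the curves from Q_t to Q*: (1/2)(30.6154 - 15.0769)(101) = 784.6923.

784.69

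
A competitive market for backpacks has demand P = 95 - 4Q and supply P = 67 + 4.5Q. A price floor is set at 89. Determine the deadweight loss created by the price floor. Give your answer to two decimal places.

13.68

Without the control, 95 - 4Q = 67 + 4.5Q so Q* = 3.2941 and P* = 81.8235.
At the floor price 89, quantity demanded is (95 - 89)/4 = 1.5; demand is the short side, so Q = 1.5 trades at P = 89.
The lost-trades triangle has base Q* - 1.5 = 1.7941 and height equal to the gap between the curves at Q = 1.5, which is 89 - 73.75 = 15.25. DWL = (1/2)(1.7941)(15.25) = 13.6801.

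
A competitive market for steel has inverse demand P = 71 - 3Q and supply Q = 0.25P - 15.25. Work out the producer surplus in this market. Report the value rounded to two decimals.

Rewriting supply in inverse form: P = 61 + 4Q.
Set 71 - 3Q = 61 + 4Q, which gives 10 = 7Q, so Q* = 1.4286 and P* = 71 - 3(1.4286) = 66.7143.
Producer surplus is the triangle above supply below P*: (1/2)(1.4286)(66.7143 - 61) = (1/2)(1.4286)(5.7143) = 4.0816.

4.08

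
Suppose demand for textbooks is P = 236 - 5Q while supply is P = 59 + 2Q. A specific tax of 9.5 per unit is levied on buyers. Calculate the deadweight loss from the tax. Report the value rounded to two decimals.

6.45

Pre-tax equilibrium: 236 - 5Q = 59 + 2Q gives Q* = 25.2857, P* = 109.5714.
A tax on buyers shifts demand down by 9.5: (236 - 9.5) - 5Q = 59 + 2Q, so Q_t = 23.9286. Buyers pay P_b = 116.3571; sellers receive P_s = P_b - 9.5 = 106.8571.
Deadweight loss is the triangle between the curves from Q_t to Q*: (1/2)(25.2857 - 23.9286)(9.5) = 6.4464.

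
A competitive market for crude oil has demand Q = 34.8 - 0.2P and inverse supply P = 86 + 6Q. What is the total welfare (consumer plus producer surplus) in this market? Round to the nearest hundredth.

352.00

Rewriting demand in inverse form: P = 174 - 5Q.
Equilibrium: 174 - 5Q = 86 + 6Q, so Q* = 8 and P* = 134.
Total surplus is the full triangle between the curves from 0 to Q*: (1/2)(8)(174 - 86) = 352.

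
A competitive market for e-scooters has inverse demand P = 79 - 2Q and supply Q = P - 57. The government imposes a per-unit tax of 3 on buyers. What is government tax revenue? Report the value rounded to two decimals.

Rewriting supply in inverse form: P = 57 + Q.
Pre-tax equilibrium: 79 - 2Q = 57 + Q gives Q* = 7.3333, P* = 64.3333.
With the tax, buyers' net willingness to pay falls by 3: (79 - 3) - 2Q = 57 + Q, so Q_t = 6.3333. Buyers pay P_b = 66.3333; sellers receive P_s = P_b - 3 = 63.3333.
Revenue is the tax times quantity traded: 3 x 6.3333 = 19.

19.00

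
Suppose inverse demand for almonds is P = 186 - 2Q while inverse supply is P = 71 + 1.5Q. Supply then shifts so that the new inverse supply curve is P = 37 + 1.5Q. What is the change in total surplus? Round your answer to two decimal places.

Initial equilibrium: Q_0 = 32.8571, P_0 = 120.2857; CS_0 = (1/2)(32.8571)(65.7143) = 1079.5918, PS_0 = (1/2)(32.8571)(49.2857) = 809.6939.
New equilibrium: 186 - 2Q = 37 + 1.5Q gives Q_1 = 42.5714, P_1 = 100.8571; CS_1 = 1812.3265, PS_1 = 1359.2449.
Change in total surplus = (1812.3265 + 1359.2449) - (1079.5918 + 809.6939) = 1282.2857.

1282.29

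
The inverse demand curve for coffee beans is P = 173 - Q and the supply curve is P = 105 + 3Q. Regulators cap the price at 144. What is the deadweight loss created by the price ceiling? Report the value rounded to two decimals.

32.00

Without the control, 173 - Q = 105 + 3Q so Q* = 17 and P* = 156.
At the ceiling price 144, quantity supplied is (144 - 105)/3 = 13; supply is the short side, so Q = 13 trades at P = 144.
The lost-trades triangle has base Q* - 13 = 4 and height equal to the gap between the curves at Q = 13, which is 160 - 144 = 16. DWL = (1/2)(4)(16) = 32.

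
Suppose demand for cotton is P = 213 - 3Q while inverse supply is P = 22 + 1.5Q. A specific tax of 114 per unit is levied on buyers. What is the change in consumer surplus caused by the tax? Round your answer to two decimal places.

-2263.11

Pre-tax equilibrium: 213 - 3Q = 22 + 1.5Q gives Q* = 42.4444, P* = 85.6667.
With the tax, buyers' net willingness to pay falls by 114: (213 - 114) - 3Q = 22 + 1.5Q, so Q_t = 17.1111. Buyers pay P_b = 161.6667; sellers receive P_s = P_b - 114 = 47.6667.
Consumers lose the trapezoid between P* and P_b out to Q_t plus the triangle from Q_t to Q*: change in CS = 439.1852 - 2702.2963 = -2263.1111.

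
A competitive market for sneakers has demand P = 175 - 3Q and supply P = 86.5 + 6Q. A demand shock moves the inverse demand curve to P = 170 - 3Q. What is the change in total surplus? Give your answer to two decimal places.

-47.78

Initial equilibrium: Q_0 = 9.8333, P_0 = 145.5; CS_0 = (1/2)(9.8333)(29.5) = 145.0417, PS_0 = (1/2)(9.8333)(59) = 290.0833.
New equilibrium: 170 - 3Q = 86.5 + 6Q gives Q_1 = 9.2778, P_1 = 142.1667; CS_1 = 129.1157, PS_1 = 258.2315.
Change in total surplus = (129.1157 + 258.2315) - (145.0417 + 290.0833) = -47.7778.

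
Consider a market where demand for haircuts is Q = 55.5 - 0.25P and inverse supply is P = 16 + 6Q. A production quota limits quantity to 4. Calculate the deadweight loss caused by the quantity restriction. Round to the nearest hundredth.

Rewriting demand in inverse form: P = 222 - 4Q.
Unrestricted equilibrium: Q* = (222 - 16)/(4 + 6) = 20.6.
At Q = 4 the demand price is 222 - 4(4) = 206 and the supply price is 16 + 6(4) = 40.
Deadweight loss is the triangle between the curves from 4 to 20.6: (1/2)(206 - 40)(20.6 - 4) = 1377.8.

1377.80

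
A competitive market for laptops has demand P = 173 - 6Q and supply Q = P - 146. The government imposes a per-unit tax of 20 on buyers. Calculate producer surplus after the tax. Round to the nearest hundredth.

0.50

Rewriting supply in inverse form: P = 146 + Q.
Pre-tax equilibrium: 173 - 6Q = 146 + Q gives Q* = 3.8571, P* = 149.8571.
A tax on buyers shifts demand down by 20: (173 - 20) - 6Q = 146 + Q, so Q_t = 1. Buyers pay P_b = 167; sellers receive P_s = P_b - 20 = 147.
PS = (1/2)(Q_t)(P_s - 146) = (1/2)(1)(1) = 0.5.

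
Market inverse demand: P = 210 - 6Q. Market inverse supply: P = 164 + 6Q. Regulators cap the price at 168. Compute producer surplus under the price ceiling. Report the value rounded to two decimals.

Without the control, 210 - 6Q = 164 + 6Q so Q* = 3.8333 and P* = 187.
At P = 168, sellers supply (168 - 164)/6 = 0.6667 while buyers want more, so the quantity traded is 0.6667 at price 168.
PS is the triangle above supply below 168: (1/2)(0.6667)(168 - 164) = 1.3333.

1.33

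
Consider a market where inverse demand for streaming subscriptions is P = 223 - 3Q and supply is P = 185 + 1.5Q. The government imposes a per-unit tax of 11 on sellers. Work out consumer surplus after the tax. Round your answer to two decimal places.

Pre-tax equilibrium: 223 - 3Q = 185 + 1.5Q gives Q* = 8.4444, P* = 197.6667.
With the tax, sellers need 11 more per unit: 223 - 3Q = 185 + 1.5Q + 11, so Q_t = 6. Buyers pay P_b = 205; sellers receive P_s = P_b - 11 = 194.
CS = (1/2)(Q_t)(223 - P_b) = (1/2)(6)(18) = 54.

54.00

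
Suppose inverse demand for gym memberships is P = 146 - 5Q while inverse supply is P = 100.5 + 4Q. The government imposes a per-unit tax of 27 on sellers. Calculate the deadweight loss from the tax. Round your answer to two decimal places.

40.50

Pre-tax equilibrium: 146 - 5Q = 100.5 + 4Q gives Q* = 5.0556, P* = 120.7222.
A tax on sellers shifts supply up by 27: 146 - 5Q = 100.5 + 4Q + 27, so Q_t = 2.0556. Buyers pay P_b = 135.7222; sellers receive P_s = P_b - 27 = 108.7222.
Deadweight loss is the triangle between the curves from Q_t to Q*: (1/2)(5.0556 - 2.0556)(27) = 40.5.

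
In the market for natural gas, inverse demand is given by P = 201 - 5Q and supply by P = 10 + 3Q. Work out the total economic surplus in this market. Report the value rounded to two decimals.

2280.06

Equilibrium: 201 - 5Q = 10 + 3Q, so Q* = 23.875 and P* = 81.625.
Total surplus is the full triangle between the curves from 0 to Q*: (1/2)(23.875)(201 - 10) = 2280.0625.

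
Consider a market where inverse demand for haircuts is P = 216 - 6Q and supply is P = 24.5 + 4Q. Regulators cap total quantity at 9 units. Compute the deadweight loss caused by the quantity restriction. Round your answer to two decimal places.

Without the quota, 216 - 6Q = 24.5 + 4Q gives Q* = 19.15.
At Q = 9 the demand price is 216 - 6(9) = 162 and the supply price is 24.5 + 4(9) = 60.5.
DWL = (1/2)(gap between curves at 9) x (Q* - 9) = (1/2)(101.5)(10.15) = 515.1125.

515.11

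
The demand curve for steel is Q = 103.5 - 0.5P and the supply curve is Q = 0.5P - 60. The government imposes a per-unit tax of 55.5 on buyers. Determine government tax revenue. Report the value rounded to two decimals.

437.06

Rewriting demand in inverse form: P = 207 - 2Q.
Rewriting supply in inverse form: P = 120 + 2Q.
Pre-tax equilibrium: 207 - 2Q = 120 + 2Q gives Q* = 21.75, P* = 163.5.
With the tax, buyers' net willingness to pay falls by 55.5: (207 - 55.5) - 2Q = 120 + 2Q, so Q_t = 7.875. Buyers pay P_b = 191.25; sellers receive P_s = P_b - 55.5 = 135.75.
Tax revenue = t x Q_t = 55.5 x 7.875 = 437.0625.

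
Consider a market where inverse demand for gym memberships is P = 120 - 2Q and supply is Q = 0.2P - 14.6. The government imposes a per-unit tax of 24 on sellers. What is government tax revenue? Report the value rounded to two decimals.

Rewriting supply in inverse form: P = 73 + 5Q.
Without the tax, 120 - 2Q = 73 + 5Q so Q* = 6.7143 and P* = 106.5714.
With the tax, sellers need 24 more per unit: 120 - 2Q = 73 + 5Q + 24, so Q_t = 3.2857. Buyers pay P_b = 113.4286; sellers receive P_s = P_b - 24 = 89.4286.
Tax revenue = t x Q_t = 24 x 3.2857 = 78.8571.

78.86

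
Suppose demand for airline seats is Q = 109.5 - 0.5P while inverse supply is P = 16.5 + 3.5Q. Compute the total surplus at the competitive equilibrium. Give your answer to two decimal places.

3727.84

Rewriting demand in inverse form: P = 219 - 2Q.
Setting demand equal to supply, 202.5 = 5.5Q, so Q* = 36.8182 and P* = 145.3636.
Total surplus is the full triangle between the curves from 0 to Q*: (1/2)(36.8182)(219 - 16.5) = 3727.8409.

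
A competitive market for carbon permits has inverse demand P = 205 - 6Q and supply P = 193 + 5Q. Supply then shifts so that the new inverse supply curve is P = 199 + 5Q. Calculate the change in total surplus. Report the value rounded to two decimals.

-4.91

Initial equilibrium: Q_0 = 1.0909, P_0 = 198.4545; CS_0 = (1/2)(1.0909)(6.5455) = 3.5702, PS_0 = (1/2)(1.0909)(5.4545) = 2.9752.
New equilibrium: 205 - 6Q = 199 + 5Q gives Q_1 = 0.5455, P_1 = 201.7273; CS_1 = 0.8926, PS_1 = 0.7438.
Change in total surplus = (0.8926 + 0.7438) - (3.5702 + 2.9752) = -4.9091.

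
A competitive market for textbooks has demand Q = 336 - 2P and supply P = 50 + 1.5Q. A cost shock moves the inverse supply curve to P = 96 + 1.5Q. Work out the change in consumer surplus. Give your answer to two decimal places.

-546.25

Rewriting demand in inverse form: P = 168 - 0.5Q.
Initial equilibrium: Q_0 = 59, P_0 = 138.5; CS_0 = (1/2)(59)(29.5) = 870.25, PS_0 = (1/2)(59)(88.5) = 2610.75.
New equilibrium: 168 - 0.5Q = 96 + 1.5Q gives Q_1 = 36, P_1 = 150; CS_1 = 324, PS_1 = 972.
Change in consumer surplus = 324 - 870.25 = -546.25.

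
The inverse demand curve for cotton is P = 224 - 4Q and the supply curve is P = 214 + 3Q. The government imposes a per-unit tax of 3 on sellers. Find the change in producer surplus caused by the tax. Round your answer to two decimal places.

Without the tax, 224 - 4Q = 214 + 3Q so Q* = 1.4286 and P* = 218.2857.
With the tax, sellers need 3 more per unit: 224 - 4Q = 214 + 3Q + 3, so Q_t = 1. Buyers pay P_b = 220; sellers receive P_s = P_b - 3 = 217.
PS falls from (1/2)(1.4286)(4.2857) = 3.0612 to (1/2)(1)(3) = 1.5, a change of -1.5612.

-1.56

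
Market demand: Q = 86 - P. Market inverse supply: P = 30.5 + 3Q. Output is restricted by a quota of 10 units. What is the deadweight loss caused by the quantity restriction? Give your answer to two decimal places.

Rewriting demand in inverse form: P = 86 - Q.
Unrestricted equilibrium: Q* = (86 - 30.5)/(1 + 3) = 13.875.
At Q = 10 the demand price is 86 - (10) = 76 and the supply price is 30.5 + 3(10) = 60.5.
DWL = (1/2)(gap between curves at 10) x (Q* - 10) = (1/2)(15.5)(3.875) = 30.0312.

30.03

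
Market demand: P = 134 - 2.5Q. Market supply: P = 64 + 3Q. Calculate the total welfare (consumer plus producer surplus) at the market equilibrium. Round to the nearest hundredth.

Setting demand equal to supply, 70 = 5.5Q, so Q* = 12.7273 and P* = 102.1818.
Total surplus is the full triangle between the curves from 0 to Q*: (1/2)(12.7273)(134 - 64) = 445.4545.

445.45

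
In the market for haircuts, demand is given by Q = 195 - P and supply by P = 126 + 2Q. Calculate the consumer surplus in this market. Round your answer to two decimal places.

264.50

Rewriting demand in inverse form: P = 195 - Q.
Set 195 - Q = 126 + 2Q, which gives 69 = 3Q, so Q* = 23 and P* = 195 - (23) = 172.
Consumer surplus is the triangle under demand above P*: (1/2)(23)(195 - 172) = (1/2)(23)(23) = 264.5.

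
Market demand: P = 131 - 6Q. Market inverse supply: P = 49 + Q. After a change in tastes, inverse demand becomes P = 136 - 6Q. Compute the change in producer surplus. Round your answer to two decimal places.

Initial equilibrium: Q_0 = 11.7143, P_0 = 60.7143; CS_0 = (1/2)(11.7143)(70.2857) = 411.6735, PS_0 = (1/2)(11.7143)(11.7143) = 68.6122.
New equilibrium: 136 - 6Q = 49 + Q gives Q_1 = 12.4286, P_1 = 61.4286; CS_1 = 463.4082, PS_1 = 77.2347.
Change in producer surplus = 77.2347 - 68.6122 = 8.6224.

8.62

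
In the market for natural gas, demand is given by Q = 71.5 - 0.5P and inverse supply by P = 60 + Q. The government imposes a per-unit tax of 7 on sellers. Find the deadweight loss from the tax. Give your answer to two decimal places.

Rewriting demand in inverse form: P = 143 - 2Q.
Pre-tax equilibrium: 143 - 2Q = 60 + Q gives Q* = 27.6667, P* = 87.6667.
A tax on sellers shifts supply up by 7: 143 - 2Q = 60 + Q + 7, so Q_t = 25.3333. Buyers pay P_b = 92.3333; sellers receive P_s = P_b - 7 = 85.3333.
Deadweight loss is the triangle between the curves from Q_t to Q*: (1/2)(27.6667 - 25.3333)(7) = 8.1667.

8.17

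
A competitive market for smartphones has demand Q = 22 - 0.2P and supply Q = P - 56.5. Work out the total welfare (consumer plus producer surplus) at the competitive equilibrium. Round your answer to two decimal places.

Rewriting demand in inverse form: P = 110 - 5Q.
Rewriting supply in inverse form: P = 56.5 + Q.
Equilibrium: 110 - 5Q = 56.5 + Q, so Q* = 8.9167 and P* = 65.4167.
Total surplus is the full triangle between the curves from 0 to Q*: (1/2)(8.9167)(110 - 56.5) = 238.5208.

238.52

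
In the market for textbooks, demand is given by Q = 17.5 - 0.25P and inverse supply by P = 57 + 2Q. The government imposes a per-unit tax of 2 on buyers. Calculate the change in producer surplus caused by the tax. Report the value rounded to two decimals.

Rewriting demand in inverse form: P = 70 - 4Q.
Pre-tax equilibrium: 70 - 4Q = 57 + 2Q gives Q* = 2.1667, P* = 61.3333.
With the tax, buyers' net willingness to pay falls by 2: (70 - 2) - 4Q = 57 + 2Q, so Q_t = 1.8333. Buyers pay P_b = 62.6667; sellers receive P_s = P_b - 2 = 60.6667.
PS falls from (1/2)(2.1667)(4.3333) = 4.6944 to (1/2)(1.8333)(3.6667) = 3.3611, a change of -1.3333.

-1.33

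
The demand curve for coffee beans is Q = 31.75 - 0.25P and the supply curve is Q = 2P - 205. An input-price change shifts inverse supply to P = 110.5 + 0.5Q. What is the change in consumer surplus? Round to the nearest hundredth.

Rewriting demand in inverse form: P = 127 - 4Q.
Rewriting supply in inverse form: P = 102.5 + 0.5Q.
Initial equilibrium: Q_0 = 5.4444, P_0 = 105.2222; CS_0 = (1/2)(5.4444)(21.7778) = 59.284, PS_0 = (1/2)(5.4444)(2.7222) = 7.4105.
New equilibrium: 127 - 4Q = 110.5 + 0.5Q gives Q_1 = 3.6667, P_1 = 112.3333; CS_1 = 26.8889, PS_1 = 3.3611.
Change in consumer surplus = 26.8889 - 59.284 = -32.3951.

-32.40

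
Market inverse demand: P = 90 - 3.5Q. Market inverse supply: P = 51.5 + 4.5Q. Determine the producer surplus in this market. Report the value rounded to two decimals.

Set 90 - 3.5Q = 51.5 + 4.5Q, which gives 38.5 = 8Q, so Q* = 4.8125 and P* = 90 - 3.5(4.8125) = 73.1562.
PS is the area between P* and the supply curve from 0 to Q*: (1/2)(4.8125)(21.6562) = 52.1104.

52.11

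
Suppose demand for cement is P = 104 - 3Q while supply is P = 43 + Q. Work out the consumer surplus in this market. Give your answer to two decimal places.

Set 104 - 3Q = 43 + Q, which gives 61 = 4Q, so Q* = 15.25 and P* = 104 - 3(15.25) = 58.25.
The demand choke price is 104, so CS = (1/2)(Q*)(104 - P*) = (1/2)(15.25)(45.75) = 348.8438.

348.84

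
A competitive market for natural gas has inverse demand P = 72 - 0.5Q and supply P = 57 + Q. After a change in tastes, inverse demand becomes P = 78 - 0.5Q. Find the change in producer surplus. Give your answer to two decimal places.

48.00

Initial equilibrium: Q_0 = 10, P_0 = 67; CS_0 = (1/2)(10)(5) = 25, PS_0 = (1/2)(10)(10) = 50.
New equilibrium: 78 - 0.5Q = 57 + Q gives Q_1 = 14, P_1 = 71; CS_1 = 49, PS_1 = 98.
Change in producer surplus = 98 - 50 = 48.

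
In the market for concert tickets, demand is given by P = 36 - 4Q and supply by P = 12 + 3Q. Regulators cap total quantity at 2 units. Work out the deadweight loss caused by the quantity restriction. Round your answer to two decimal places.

7.14

Unrestricted equilibrium: Q* = (36 - 12)/(4 + 3) = 3.4286.
At Q = 2 the demand price is 36 - 4(2) = 28 and the supply price is 12 + 3(2) = 18.
DWL = (1/2)(gap between curves at 2) x (Q* - 2) = (1/2)(10)(1.4286) = 7.1429.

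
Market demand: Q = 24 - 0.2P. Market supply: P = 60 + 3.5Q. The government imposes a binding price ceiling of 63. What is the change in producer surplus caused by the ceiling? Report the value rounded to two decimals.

-85.91

Rewriting demand in inverse form: P = 120 - 5Q.
Without the control, 120 - 5Q = 60 + 3.5Q so Q* = 7.0588 and P* = 84.7059.
At P = 63, sellers supply (63 - 60)/3.5 = 0.8571 while buyers want more, so the quantity traded is 0.8571 at price 63.
PS goes from (1/2)(7.0588)(24.7059) = 87.1972 to 1.2857 (computed as (63 - 60)(0.8571) - (1/2)(3.5)(0.8571)^2), a change of -85.9115.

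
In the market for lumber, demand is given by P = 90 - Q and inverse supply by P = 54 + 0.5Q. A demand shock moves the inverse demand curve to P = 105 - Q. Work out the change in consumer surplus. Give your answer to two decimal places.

290.00

Initial equilibrium: Q_0 = 24, P_0 = 66; CS_0 = (1/2)(24)(24) = 288, PS_0 = (1/2)(24)(12) = 144.
New equilibrium: 105 - Q = 54 + 0.5Q gives Q_1 = 34, P_1 = 71; CS_1 = 578, PS_1 = 289.
Change in consumer surplus = 578 - 288 = 290.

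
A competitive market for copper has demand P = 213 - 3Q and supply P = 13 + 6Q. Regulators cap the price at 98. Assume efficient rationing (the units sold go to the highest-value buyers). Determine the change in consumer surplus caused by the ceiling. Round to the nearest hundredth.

587.38

Without the control, 213 - 3Q = 13 + 6Q so Q* = 22.2222 and P* = 146.3333.
At the ceiling price 98, quantity supplied is (98 - 13)/6 = 14.1667; supply is the short side, so Q = 14.1667 trades at P = 98.
CS goes from (1/2)(22.2222)(66.6667) = 740.7407 to 1328.125 (computed as (213 - 98)(14.1667) - (1/2)(3)(14.1667)^2), a change of 587.3843.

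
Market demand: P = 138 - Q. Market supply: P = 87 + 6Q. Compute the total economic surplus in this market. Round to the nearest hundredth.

Set 138 - Q = 87 + 6Q, which gives 51 = 7Q, so Q* = 7.2857 and P* = 138 - (7.2857) = 130.7143.
Total surplus is the full triangle between the curves from 0 to Q*: (1/2)(7.2857)(138 - 87) = 185.7857.

185.79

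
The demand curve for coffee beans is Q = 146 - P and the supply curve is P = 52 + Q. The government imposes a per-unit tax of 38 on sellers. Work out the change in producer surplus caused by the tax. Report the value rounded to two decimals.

-712.50

Rewriting demand in inverse form: P = 146 - Q.
Without the tax, 146 - Q = 52 + Q so Q* = 47 and P* = 99.
With the tax, sellers need 38 more per unit: 146 - Q = 52 + Q + 38, so Q_t = 28. Buyers pay P_b = 118; sellers receive P_s = P_b - 38 = 80.
Producers lose the trapezoid between P_s and P* out to Q_t plus the triangle from Q_t to Q*: change in PS = 392 - 1104.5 = -712.5.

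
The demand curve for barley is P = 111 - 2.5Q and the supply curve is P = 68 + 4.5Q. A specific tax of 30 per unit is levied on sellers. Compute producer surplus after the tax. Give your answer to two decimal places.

7.76

Pre-tax equilibrium: 111 - 2.5Q = 68 + 4.5Q gives Q* = 6.1429, P* = 95.6429.
A tax on sellers shifts supply up by 30: 111 - 2.5Q = 68 + 4.5Q + 30, so Q_t = 1.8571. Buyers pay P_b = 106.3571; sellers receive P_s = P_b - 30 = 76.3571.
PS = (1/2)(Q_t)(P_s - 68) = (1/2)(1.8571)(8.3571) = 7.7602.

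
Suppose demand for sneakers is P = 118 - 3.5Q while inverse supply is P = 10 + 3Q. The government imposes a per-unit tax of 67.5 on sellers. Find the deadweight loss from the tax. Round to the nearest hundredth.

Without the tax, 118 - 3.5Q = 10 + 3Q so Q* = 16.6154 and P* = 59.8462.
A tax on sellers shifts supply up by 67.5: 118 - 3.5Q = 10 + 3Q + 67.5, so Q_t = 6.2308. Buyers pay P_b = 96.1923; sellers receive P_s = P_b - 67.5 = 28.6923.
Deadweight loss is the triangle between the curves from Q_t to Q*: (1/2)(16.6154 - 6.2308)(67.5) = 350.4808.

350.48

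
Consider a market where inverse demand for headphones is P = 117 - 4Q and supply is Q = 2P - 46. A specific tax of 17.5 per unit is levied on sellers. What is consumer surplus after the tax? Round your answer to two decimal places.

Rewriting supply in inverse form: P = 23 + 0.5Q.
Pre-tax equilibrium: 117 - 4Q = 23 + 0.5Q gives Q* = 20.8889, P* = 33.4444.
A tax on sellers shifts supply up by 17.5: 117 - 4Q = 23 + 0.5Q + 17.5, so Q_t = 17. Buyers pay P_b = 49; sellers receive P_s = P_b - 17.5 = 31.5.
CS = (1/2)(Q_t)(117 - P_b) = (1/2)(17)(68) = 578.

578.00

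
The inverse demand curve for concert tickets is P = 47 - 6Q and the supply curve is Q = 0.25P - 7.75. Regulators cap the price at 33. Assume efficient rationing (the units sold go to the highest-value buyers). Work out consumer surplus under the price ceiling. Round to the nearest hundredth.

6.25

Rewriting supply in inverse form: P = 31 + 4Q.
Free-market equilibrium: 47 - 6Q = 31 + 4Q gives Q* = 1.6, P* = 37.4.
At P = 33, sellers supply (33 - 31)/4 = 0.5 while buyers want more, so the quantity traded is 0.5 at price 33.
The demand price at Q = 0.5 is 44. CS is the trapezoid between demand and 33 over [0, 0.5]: (1/2)[(47 - 33) + (44 - 33)](0.5) = 6.25.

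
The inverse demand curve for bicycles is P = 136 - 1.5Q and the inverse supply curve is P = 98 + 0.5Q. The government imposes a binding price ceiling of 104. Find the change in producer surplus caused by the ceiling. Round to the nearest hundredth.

-54.25

Without the control, 136 - 1.5Q = 98 + 0.5Q so Q* = 19 and P* = 107.5.
At the ceiling price 104, quantity supplied is (104 - 98)/0.5 = 12; supply is the short side, so Q = 12 trades at P = 104.
PS goes from (1/2)(19)(9.5) = 90.25 to 36 (computed as (104 - 98)(12) - (1/2)(0.5)(12)^2), a change of -54.25.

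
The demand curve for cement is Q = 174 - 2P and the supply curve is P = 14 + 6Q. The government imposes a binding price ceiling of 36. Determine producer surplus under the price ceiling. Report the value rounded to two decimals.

40.33

Rewriting demand in inverse form: P = 87 - 0.5Q.
Without the control, 87 - 0.5Q = 14 + 6Q so Q* = 11.2308 and P* = 81.3846.
At the ceiling price 36, quantity supplied is (36 - 14)/6 = 3.6667; supply is the short side, so Q = 3.6667 trades at P = 36.
PS is the triangle above supply below 36: (1/2)(3.6667)(36 - 14) = 40.3333.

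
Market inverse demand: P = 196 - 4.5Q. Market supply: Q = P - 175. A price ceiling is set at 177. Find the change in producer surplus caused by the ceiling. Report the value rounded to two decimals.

Rewriting supply in inverse form: P = 175 + Q.
Free-market equilibrium: 196 - 4.5Q = 175 + Q gives Q* = 3.8182, P* = 178.8182.
At the ceiling price 177, quantity supplied is (177 - 175)/1 = 2; supply is the short side, so Q = 2 trades at P = 177.
PS goes from (1/2)(3.8182)(3.8182) = 7.2893 to 2 (computed as (177 - 175)(2) - (1/2)(1)(2)^2), a change of -5.2893.

-5.29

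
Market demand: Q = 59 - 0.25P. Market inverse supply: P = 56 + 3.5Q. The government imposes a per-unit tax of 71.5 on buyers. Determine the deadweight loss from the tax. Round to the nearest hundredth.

340.82

Rewriting demand in inverse form: P = 236 - 4Q.
Without the tax, 236 - 4Q = 56 + 3.5Q so Q* = 24 and P* = 140.
A tax on buyers shifts demand down by 71.5: (236 - 71.5) - 4Q = 56 + 3.5Q, so Q_t = 14.4667. Buyers pay P_b = 178.1333; sellers receive P_s = P_b - 71.5 = 106.6333.
The welfare triangle lost has base Q* - Q_t = 9.5333 and height t = 71.5, so DWL = (1/2)(9.5333)(71.5) = 340.8167.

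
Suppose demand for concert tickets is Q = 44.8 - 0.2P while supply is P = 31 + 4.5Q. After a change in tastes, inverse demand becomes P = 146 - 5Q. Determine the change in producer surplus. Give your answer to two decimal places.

-598.94

Rewriting demand in inverse form: P = 224 - 5Q.
Initial equilibrium: Q_0 = 20.3158, P_0 = 122.4211; CS_0 = (1/2)(20.3158)(101.5789) = 1031.8283, PS_0 = (1/2)(20.3158)(91.4211) = 928.6454.
New equilibrium: 146 - 5Q = 31 + 4.5Q gives Q_1 = 12.1053, P_1 = 85.4737; CS_1 = 366.3435, PS_1 = 329.7091.
Change in producer surplus = 329.7091 - 928.6454 = -598.9363.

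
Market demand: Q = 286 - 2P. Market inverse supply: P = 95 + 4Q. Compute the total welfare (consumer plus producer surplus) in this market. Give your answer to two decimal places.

Rewriting demand in inverse form: P = 143 - 0.5Q.
Equilibrium: 143 - 0.5Q = 95 + 4Q, so Q* = 10.6667 and P* = 137.6667.
Total surplus is the full triangle between the curves from 0 to Q*: (1/2)(10.6667)(143 - 95) = 256.

256.00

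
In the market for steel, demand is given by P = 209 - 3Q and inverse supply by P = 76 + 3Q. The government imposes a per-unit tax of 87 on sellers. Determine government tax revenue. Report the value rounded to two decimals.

667.00

Pre-tax equilibrium: 209 - 3Q = 76 + 3Q gives Q* = 22.1667, P* = 142.5.
A tax on sellers shifts supply up by 87: 209 - 3Q = 76 + 3Q + 87, so Q_t = 7.6667. Buyers pay P_b = 186; sellers receive P_s = P_b - 87 = 99.
Tax revenue = t x Q_t = 87 x 7.6667 = 667.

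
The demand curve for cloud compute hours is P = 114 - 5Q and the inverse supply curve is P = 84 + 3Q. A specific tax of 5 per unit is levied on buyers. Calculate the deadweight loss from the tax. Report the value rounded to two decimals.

1.56

Pre-tax equilibrium: 114 - 5Q = 84 + 3Q gives Q* = 3.75, P* = 95.25.
With the tax, buyers' net willingness to pay falls by 5: (114 - 5) - 5Q = 84 + 3Q, so Q_t = 3.125. Buyers pay P_b = 98.375; sellers receive P_s = P_b - 5 = 93.375.
Deadweight loss is the triangle between the curves from Q_t to Q*: (1/2)(3.75 - 3.125)(5) = 1.5625.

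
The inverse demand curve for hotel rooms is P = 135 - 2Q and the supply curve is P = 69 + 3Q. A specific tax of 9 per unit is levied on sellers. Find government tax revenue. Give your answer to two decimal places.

102.60

Pre-tax equilibrium: 135 - 2Q = 69 + 3Q gives Q* = 13.2, P* = 108.6.
A tax on sellers shifts supply up by 9: 135 - 2Q = 69 + 3Q + 9, so Q_t = 11.4. Buyers pay P_b = 112.2; sellers receive P_s = P_b - 9 = 103.2.
Tax revenue = t x Q_t = 9 x 11.4 = 102.6.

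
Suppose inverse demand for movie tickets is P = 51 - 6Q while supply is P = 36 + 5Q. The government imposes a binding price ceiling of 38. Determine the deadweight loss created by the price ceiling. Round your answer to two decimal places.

5.11

Without the control, 51 - 6Q = 36 + 5Q so Q* = 1.3636 and P* = 42.8182.
At the ceiling price 38, quantity supplied is (38 - 36)/5 = 0.4; supply is the short side, so Q = 0.4 trades at P = 38.
At Q = 0.4 the demand price is 48.6 and the supply price is 38. Deadweight loss is the triangle between the curves from 0.4 to 1.3636: (1/2)(48.6 - 38)(1.3636 - 0.4) = 5.1073.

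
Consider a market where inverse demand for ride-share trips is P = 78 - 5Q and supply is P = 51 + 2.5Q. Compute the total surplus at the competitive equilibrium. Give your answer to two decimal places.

Equilibrium: 78 - 5Q = 51 + 2.5Q, so Q* = 3.6 and P* = 60.
CS = (1/2)(3.6)(18) = 32.4 and PS = (1/2)(3.6)(9) = 16.2, so total surplus = 48.6.

48.60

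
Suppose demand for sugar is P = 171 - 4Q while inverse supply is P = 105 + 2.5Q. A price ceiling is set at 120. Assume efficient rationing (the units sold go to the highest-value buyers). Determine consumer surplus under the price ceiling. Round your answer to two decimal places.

Free-market equilibrium: 171 - 4Q = 105 + 2.5Q gives Q* = 10.1538, P* = 130.3846.
At P = 120, sellers supply (120 - 105)/2.5 = 6 while buyers want more, so the quantity traded is 6 at price 120.
The demand price at Q = 6 is 147. CS is the trapezoid between demand and 120 over [0, 6]: (1/2)[(171 - 120) + (147 - 120)](6) = 234.

234.00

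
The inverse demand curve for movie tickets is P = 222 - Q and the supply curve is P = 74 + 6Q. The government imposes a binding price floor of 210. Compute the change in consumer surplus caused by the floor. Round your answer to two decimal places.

-151.51

Without the control, 222 - Q = 74 + 6Q so Q* = 21.1429 and P* = 200.8571.
At P = 210, buyers demand (222 - 210)/1 = 12 while sellers would supply more, so the quantity traded is 12 at price 210.
CS goes from (1/2)(21.1429)(21.1429) = 223.5102 to 72 (computed as (222 - 210)(12) - (1/2)(1)(12)^2), a change of -151.5102.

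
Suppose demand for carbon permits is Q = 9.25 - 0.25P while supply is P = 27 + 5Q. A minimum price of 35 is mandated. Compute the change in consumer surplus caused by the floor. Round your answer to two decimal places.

-1.97

Rewriting demand in inverse form: P = 37 - 4Q.
Without the control, 37 - 4Q = 27 + 5Q so Q* = 1.1111 and P* = 32.5556.
At P = 35, buyers demand (37 - 35)/4 = 0.5 while sellers would supply more, so the quantity traded is 0.5 at price 35.
CS goes from (1/2)(1.1111)(4.4444) = 2.4691 to 0.5 (computed as (37 - 35)(0.5) - (1/2)(4)(0.5)^2), a change of -1.9691.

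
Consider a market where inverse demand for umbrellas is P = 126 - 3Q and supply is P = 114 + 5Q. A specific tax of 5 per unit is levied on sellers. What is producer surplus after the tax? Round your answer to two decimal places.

Without the tax, 126 - 3Q = 114 + 5Q so Q* = 1.5 and P* = 121.5.
With the tax, sellers need 5 more per unit: 126 - 3Q = 114 + 5Q + 5, so Q_t = 0.875. Buyers pay P_b = 123.375; sellers receive P_s = P_b - 5 = 118.375.
PS = (1/2)(Q_t)(P_s - 114) = (1/2)(0.875)(4.375) = 1.9141.

1.91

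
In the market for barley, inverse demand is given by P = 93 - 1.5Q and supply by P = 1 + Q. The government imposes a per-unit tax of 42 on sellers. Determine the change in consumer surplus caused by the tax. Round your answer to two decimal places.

-715.68

Without the tax, 93 - 1.5Q = 1 + Q so Q* = 36.8 and P* = 37.8.
With the tax, sellers need 42 more per unit: 93 - 1.5Q = 1 + Q + 42, so Q_t = 20. Buyers pay P_b = 63; sellers receive P_s = P_b - 42 = 21.
CS falls from (1/2)(36.8)(55.2) = 1015.68 to (1/2)(20)(30) = 300, a change of -715.68.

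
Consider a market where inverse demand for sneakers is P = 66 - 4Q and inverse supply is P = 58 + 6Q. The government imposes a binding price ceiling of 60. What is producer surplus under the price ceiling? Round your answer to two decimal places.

0.33

Free-market equilibrium: 66 - 4Q = 58 + 6Q gives Q* = 0.8, P* = 62.8.
At P = 60, sellers supply (60 - 58)/6 = 0.3333 while buyers want more, so the quantity traded is 0.3333 at price 60.
PS is the triangle above supply below 60: (1/2)(0.3333)(60 - 58) = 0.3333.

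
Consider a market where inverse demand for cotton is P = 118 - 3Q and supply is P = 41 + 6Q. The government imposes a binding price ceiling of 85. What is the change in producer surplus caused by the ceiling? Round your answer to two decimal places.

-58.26

Free-market equilibrium: 118 - 3Q = 41 + 6Q gives Q* = 8.5556, P* = 92.3333.
At P = 85, sellers supply (85 - 41)/6 = 7.3333 while buyers want more, so the quantity traded is 7.3333 at price 85.
PS goes from (1/2)(8.5556)(51.3333) = 219.5926 to 161.3333 (computed as (85 - 41)(7.3333) - (1/2)(6)(7.3333)^2), a change of -58.2593.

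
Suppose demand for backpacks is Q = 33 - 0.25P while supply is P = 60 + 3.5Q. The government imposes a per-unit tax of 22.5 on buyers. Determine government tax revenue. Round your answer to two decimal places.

Rewriting demand in inverse form: P = 132 - 4Q.
Pre-tax equilibrium: 132 - 4Q = 60 + 3.5Q gives Q* = 9.6, P* = 93.6.
With the tax, buyers' net willingness to pay falls by 22.5: (132 - 22.5) - 4Q = 60 + 3.5Q, so Q_t = 6.6. Buyers pay P_b = 105.6; sellers receive P_s = P_b - 22.5 = 83.1.
Revenue is the tax times quantity traded: 22.5 x 6.6 = 148.5.

148.50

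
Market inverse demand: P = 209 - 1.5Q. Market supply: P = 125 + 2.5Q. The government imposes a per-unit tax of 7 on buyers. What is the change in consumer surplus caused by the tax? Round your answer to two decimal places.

-52.83

Pre-tax equilibrium: 209 - 1.5Q = 125 + 2.5Q gives Q* = 21, P* = 177.5.
With the tax, buyers' net willingness to pay falls by 7: (209 - 7) - 1.5Q = 125 + 2.5Q, so Q_t = 19.25. Buyers pay P_b = 180.125; sellers receive P_s = P_b - 7 = 173.125.
CS falls from (1/2)(21)(31.5) = 330.75 to (1/2)(19.25)(28.875) = 277.9219, a change of -52.8281.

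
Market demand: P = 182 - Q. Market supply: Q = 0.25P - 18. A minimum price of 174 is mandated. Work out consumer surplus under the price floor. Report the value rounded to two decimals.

Rewriting supply in inverse form: P = 72 + 4Q.
Without the control, 182 - Q = 72 + 4Q so Q* = 22 and P* = 160.
At the floor price 174, quantity demanded is (182 - 174)/1 = 8; demand is the short side, so Q = 8 trades at P = 174.
CS is the triangle under demand above 174: (1/2)(8)(182 - 174) = 32.

32.00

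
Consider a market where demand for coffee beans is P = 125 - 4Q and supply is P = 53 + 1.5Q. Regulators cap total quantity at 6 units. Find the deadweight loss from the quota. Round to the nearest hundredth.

138.27

Unrestricted equilibrium: Q* = (125 - 53)/(4 + 1.5) = 13.0909.
At Q = 6 the demand price is 125 - 4(6) = 101 and the supply price is 53 + 1.5(6) = 62.
Deadweight loss is the triangle between the curves from 6 to 13.0909: (1/2)(101 - 62)(13.0909 - 6) = 138.2727.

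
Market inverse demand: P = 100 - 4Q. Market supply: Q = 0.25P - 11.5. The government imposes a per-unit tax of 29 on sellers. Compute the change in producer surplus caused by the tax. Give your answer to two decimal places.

-71.59

Rewriting supply in inverse form: P = 46 + 4Q.
Without the tax, 100 - 4Q = 46 + 4Q so Q* = 6.75 and P* = 73.
A tax on sellers shifts supply up by 29: 100 - 4Q = 46 + 4Q + 29, so Q_t = 3.125. Buyers pay P_b = 87.5; sellers receive P_s = P_b - 29 = 58.5.
Producers lose the trapezoid between P_s and P* out to Q_t plus the triangle from Q_t to Q*: change in PS = 19.5312 - 91.125 = -71.5938.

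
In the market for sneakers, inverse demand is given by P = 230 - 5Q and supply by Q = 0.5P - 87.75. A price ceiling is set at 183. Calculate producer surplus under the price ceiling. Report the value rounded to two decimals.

Rewriting supply in inverse form: P = 175.5 + 2Q.
Free-market equilibrium: 230 - 5Q = 175.5 + 2Q gives Q* = 7.7857, P* = 191.0714.
At the ceiling price 183, quantity supplied is (183 - 175.5)/2 = 3.75; supply is the short side, so Q = 3.75 trades at P = 183.
PS is the triangle above supply below 183: (1/2)(3.75)(183 - 175.5) = 14.0625.

14.06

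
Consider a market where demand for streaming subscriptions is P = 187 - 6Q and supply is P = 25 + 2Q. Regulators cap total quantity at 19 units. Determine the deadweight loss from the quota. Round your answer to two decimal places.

Unrestricted equilibrium: Q* = (187 - 25)/(6 + 2) = 20.25.
At Q = 19 the demand price is 187 - 6(19) = 73 and the supply price is 25 + 2(19) = 63.
DWL = (1/2)(gap between curves at 19) x (Q* - 19) = (1/2)(10)(1.25) = 6.25.

6.25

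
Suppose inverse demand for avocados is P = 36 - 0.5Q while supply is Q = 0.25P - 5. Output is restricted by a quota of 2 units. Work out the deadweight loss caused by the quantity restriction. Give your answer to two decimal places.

5.44

Rewriting supply in inverse form: P = 20 + 4Q.
Unrestricted equilibrium: Q* = (36 - 20)/(0.5 + 4) = 3.5556.
At Q = 2 the demand price is 36 - 0.5(2) = 35 and the supply price is 20 + 4(2) = 28.
DWL = (1/2)(gap between curves at 2) x (Q* - 2) = (1/2)(7)(1.5556) = 5.4444.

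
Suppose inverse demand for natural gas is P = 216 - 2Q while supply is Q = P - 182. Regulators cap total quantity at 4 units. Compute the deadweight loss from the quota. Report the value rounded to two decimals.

Rewriting supply in inverse form: P = 182 + Q.
Without the quota, 216 - 2Q = 182 + Q gives Q* = 11.3333.
At Q = 4 the demand price is 216 - 2(4) = 208 and the supply price is 182 + (4) = 186.
DWL = (1/2)(gap between curves at 4) x (Q* - 4) = (1/2)(22)(7.3333) = 80.6667.

80.67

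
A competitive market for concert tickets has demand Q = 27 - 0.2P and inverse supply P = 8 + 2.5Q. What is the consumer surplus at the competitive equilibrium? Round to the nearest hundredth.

Rewriting demand in inverse form: P = 135 - 5Q.
Set 135 - 5Q = 8 + 2.5Q, which gives 127 = 7.5Q, so Q* = 16.9333 and P* = 135 - 5(16.9333) = 50.3333.
The demand choke price is 135, so CS = (1/2)(Q*)(135 - P*) = (1/2)(16.9333)(84.6667) = 716.8444.

716.84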